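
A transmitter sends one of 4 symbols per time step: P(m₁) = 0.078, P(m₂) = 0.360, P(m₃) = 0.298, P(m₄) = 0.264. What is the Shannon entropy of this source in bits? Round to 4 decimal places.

H = −Σ pᵢ log₂ pᵢ.
−0.078·log₂(0.078) = 0.2871
−0.360·log₂(0.360) = 0.5306
−0.298·log₂(0.298) = 0.5205
−0.264·log₂(0.264) = 0.5072
Sum ≈ 1.8454 → 1.8454 bits.

1.8454 bits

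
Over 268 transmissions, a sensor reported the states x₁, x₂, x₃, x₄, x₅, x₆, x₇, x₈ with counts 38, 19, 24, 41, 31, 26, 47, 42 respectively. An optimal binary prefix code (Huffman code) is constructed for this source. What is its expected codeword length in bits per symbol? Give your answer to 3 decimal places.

Probabilities are the counts divided by 268.
Repeatedly combine the two least-probable nodes; the expected code length is the sum of the merged weights.
merge 19/268 + 6/67 → 43/268
merge 13/134 + 31/268 → 57/268
merge 19/134 + 41/268 → 79/268
merge 21/134 + 43/268 → 85/268
merge 47/268 + 57/268 → 26/67
merge 79/268 + 85/268 → 41/67
merge 26/67 + 41/67 → 1
L = 43/268 + 57/268 + 79/268 + 85/268 + 26/67 + 41/67 + 1 = 200/67 ≈ 2.985 bits/symbol.

2.985 bits/symbol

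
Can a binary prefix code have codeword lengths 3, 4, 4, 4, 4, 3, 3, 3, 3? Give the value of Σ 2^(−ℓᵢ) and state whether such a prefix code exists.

With common denominator 2^4 = 16: Σ 2^(−ℓᵢ) = 2/16 + 1/16 + 1/16 + 1/16 + 1/16 + 2/16 + 2/16 + 2/16 + 2/16 = 14/16 = 0.875.
Kraft's inequality requires Σ ≤ 1; here Σ = 0.875 ≤ 1, so such a prefix code exists.

0.875; yes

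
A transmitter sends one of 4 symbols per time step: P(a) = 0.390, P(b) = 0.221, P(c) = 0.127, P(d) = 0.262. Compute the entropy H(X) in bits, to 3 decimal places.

H = −Σ pᵢ log₂ pᵢ.
−0.390·log₂(0.390) = 0.5298
−0.221·log₂(0.221) = 0.4813
−0.127·log₂(0.127) = 0.3781
−0.262·log₂(0.262) = 0.5063
Sum ≈ 1.8955 → 1.895 bits.

1.895 bits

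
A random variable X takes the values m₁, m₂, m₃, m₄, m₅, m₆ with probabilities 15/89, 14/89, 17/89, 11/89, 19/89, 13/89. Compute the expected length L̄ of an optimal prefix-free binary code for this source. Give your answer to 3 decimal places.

2.596 bits/symbol

Repeatedly combine the two least-probable nodes; the expected code length is the sum of the merged weights.
merge 11/89 + 13/89 → 24/89
merge 14/89 + 15/89 → 29/89
merge 17/89 + 19/89 → 36/89
merge 24/89 + 29/89 → 53/89
merge 36/89 + 53/89 → 1
L = 24/89 + 29/89 + 36/89 + 53/89 + 1 = 231/89 ≈ 2.596 bits/symbol.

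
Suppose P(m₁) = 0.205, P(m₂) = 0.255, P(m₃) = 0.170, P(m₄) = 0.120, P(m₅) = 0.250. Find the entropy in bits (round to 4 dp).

H = −Σ pᵢ log₂ pᵢ.
−0.205·log₂(0.205) = 0.4687
−0.255·log₂(0.255) = 0.5027
−0.170·log₂(0.170) = 0.4346
−0.120·log₂(0.120) = 0.3671
−0.250·log₂(0.250) = 0.5000
Sum ≈ 2.2731 → 2.2731 bits.

2.2731 bits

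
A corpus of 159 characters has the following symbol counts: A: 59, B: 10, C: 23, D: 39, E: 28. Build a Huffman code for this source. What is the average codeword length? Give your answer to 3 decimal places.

Probabilities are the counts divided by 159.
Repeatedly combine the two least-probable nodes; the expected code length is the sum of the merged weights.
merge 10/159 + 23/159 → 11/53
merge 28/159 + 11/53 → 61/159
merge 13/53 + 59/159 → 98/159
merge 61/159 + 98/159 → 1
L = 11/53 + 61/159 + 98/159 + 1 = 117/53 ≈ 2.208 bits/symbol.

2.208 bits/symbol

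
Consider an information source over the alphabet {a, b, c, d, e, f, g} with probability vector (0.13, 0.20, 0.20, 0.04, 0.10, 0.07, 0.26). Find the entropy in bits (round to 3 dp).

H = −Σ pᵢ log₂ pᵢ.
−0.13·log₂(0.13) = 0.3826
−0.20·log₂(0.20) = 0.4644
−0.20·log₂(0.20) = 0.4644
−0.04·log₂(0.04) = 0.1858
−0.10·log₂(0.10) = 0.3322
−0.07·log₂(0.07) = 0.2686
−0.26·log₂(0.26) = 0.5053
Sum ≈ 2.6032 → 2.603 bits.

2.603 bits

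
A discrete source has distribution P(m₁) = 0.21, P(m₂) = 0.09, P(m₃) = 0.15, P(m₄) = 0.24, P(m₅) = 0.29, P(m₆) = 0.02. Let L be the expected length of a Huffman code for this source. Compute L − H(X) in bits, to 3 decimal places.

0.049 bits

Entropy H = −Σ p log₂ p ≈ 2.3209 bits.
Huffman merges: 1/50+9/100→11/100; 11/100+3/20→13/50; 21/100+6/25→9/20; 13/50+29/100→11/20; 9/20+11/20→1. L = 237/100 ≈ 2.3700.
L − H = 2.3700 − 2.3209 = 0.049 bits.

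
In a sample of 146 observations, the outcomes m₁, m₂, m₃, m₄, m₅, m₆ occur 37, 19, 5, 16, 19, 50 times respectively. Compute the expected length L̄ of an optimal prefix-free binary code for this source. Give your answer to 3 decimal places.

Probabilities are the counts divided by 146.
Repeatedly combine the two least-probable nodes; the expected code length is the sum of the merged weights.
merge 5/146 + 8/73 → 21/146
merge 19/146 + 19/146 → 19/73
merge 21/146 + 37/146 → 29/73
merge 19/73 + 25/73 → 44/73
merge 29/73 + 44/73 → 1
L = 21/146 + 19/73 + 29/73 + 44/73 + 1 = 351/146 ≈ 2.404 bits/symbol.

2.404 bits/symbol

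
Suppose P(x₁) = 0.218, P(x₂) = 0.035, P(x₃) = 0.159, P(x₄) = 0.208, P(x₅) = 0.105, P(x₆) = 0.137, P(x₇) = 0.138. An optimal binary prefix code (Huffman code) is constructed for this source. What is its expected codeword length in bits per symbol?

Repeatedly combine the two least-probable nodes; the expected code length is the sum of the merged weights.
merge 7/200 + 21/200 → 7/50
merge 137/1000 + 69/500 → 11/40
merge 7/50 + 159/1000 → 299/1000
merge 26/125 + 109/500 → 213/500
merge 11/40 + 299/1000 → 287/500
merge 213/500 + 287/500 → 1
L = 7/50 + 11/40 + 299/1000 + 213/500 + 287/500 + 1 = 1357/500 = 2.714 bits/symbol.

2.714 bits/symbol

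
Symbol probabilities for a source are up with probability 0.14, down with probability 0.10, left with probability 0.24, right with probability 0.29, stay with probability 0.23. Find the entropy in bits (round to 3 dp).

2.229 bits

H = −Σ pᵢ log₂ pᵢ.
−0.14·log₂(0.14) = 0.3971
−0.10·log₂(0.10) = 0.3322
−0.24·log₂(0.24) = 0.4941
−0.29·log₂(0.29) = 0.5179
−0.23·log₂(0.23) = 0.4877
Sum ≈ 2.2290 → 2.229 bits.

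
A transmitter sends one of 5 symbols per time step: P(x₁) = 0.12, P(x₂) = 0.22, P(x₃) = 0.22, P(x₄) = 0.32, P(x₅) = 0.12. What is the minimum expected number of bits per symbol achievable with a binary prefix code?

2.24 bits/symbol

Repeatedly combine the two least-probable nodes; the expected code length is the sum of the merged weights.
merge 3/25 + 3/25 → 6/25
merge 11/50 + 11/50 → 11/25
merge 6/25 + 8/25 → 14/25
merge 11/25 + 14/25 → 1
L = 6/25 + 11/25 + 14/25 + 1 = 56/25 = 2.24 bits/symbol.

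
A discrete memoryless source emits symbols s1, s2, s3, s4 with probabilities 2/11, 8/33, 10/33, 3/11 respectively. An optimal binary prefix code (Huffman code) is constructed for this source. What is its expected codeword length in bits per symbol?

Repeatedly combine the two least-probable nodes; the expected code length is the sum of the merged weights.
merge 2/11 + 8/33 → 14/33
merge 3/11 + 10/33 → 19/33
merge 14/33 + 19/33 → 1
L = 14/33 + 19/33 + 1 = 2 bits/symbol.

2 bits/symbol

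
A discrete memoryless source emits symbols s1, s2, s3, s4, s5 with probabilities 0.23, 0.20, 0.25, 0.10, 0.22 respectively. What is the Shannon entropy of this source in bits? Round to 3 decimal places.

2.265 bits

H = −Σ pᵢ log₂ pᵢ.
−0.23·log₂(0.23) = 0.4877
−0.20·log₂(0.20) = 0.4644
−0.25·log₂(0.25) = 0.5000
−0.10·log₂(0.10) = 0.3322
−0.22·log₂(0.22) = 0.4806
Sum ≈ 2.2648 → 2.265 bits.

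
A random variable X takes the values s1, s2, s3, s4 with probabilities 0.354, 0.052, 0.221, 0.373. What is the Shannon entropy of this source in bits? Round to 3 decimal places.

H = −Σ pᵢ log₂ pᵢ.
−0.354·log₂(0.354) = 0.5304
−0.052·log₂(0.052) = 0.2218
−0.221·log₂(0.221) = 0.4813
−0.373·log₂(0.373) = 0.5307
Sum ≈ 1.7642 → 1.764 bits.

1.764 bits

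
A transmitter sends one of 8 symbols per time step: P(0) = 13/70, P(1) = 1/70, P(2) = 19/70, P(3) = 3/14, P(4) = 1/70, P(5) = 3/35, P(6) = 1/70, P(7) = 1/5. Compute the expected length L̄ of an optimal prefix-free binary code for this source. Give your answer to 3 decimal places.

Repeatedly combine the two least-probable nodes; the expected code length is the sum of the merged weights.
merge 1/70 + 1/70 → 1/35
merge 1/70 + 1/35 → 3/70
merge 3/70 + 3/35 → 9/70
merge 9/70 + 13/70 → 11/35
merge 1/5 + 3/14 → 29/70
merge 19/70 + 11/35 → 41/70
merge 29/70 + 41/70 → 1
L = 1/35 + 3/70 + 9/70 + 11/35 + 29/70 + 41/70 + 1 = 88/35 ≈ 2.514 bits/symbol.

2.514 bits/symbol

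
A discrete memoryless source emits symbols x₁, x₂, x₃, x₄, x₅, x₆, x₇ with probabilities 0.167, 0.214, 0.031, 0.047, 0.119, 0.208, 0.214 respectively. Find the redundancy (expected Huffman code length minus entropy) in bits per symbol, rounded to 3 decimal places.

0.056 bits

Entropy H = −Σ p log₂ p ≈ 2.5825 bits.
Huffman merges: 31/1000+47/1000→39/500; 39/500+119/1000→197/1000; 167/1000+197/1000→91/250; 26/125+107/500→211/500; 107/500+91/250→289/500; 211/500+289/500→1. L = 2639/1000 ≈ 2.6390.
L − H = 2.6390 − 2.5825 = 0.056 bits.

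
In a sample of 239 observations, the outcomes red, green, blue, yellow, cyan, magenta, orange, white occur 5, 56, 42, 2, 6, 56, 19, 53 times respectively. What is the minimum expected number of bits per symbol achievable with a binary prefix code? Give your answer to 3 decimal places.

Probabilities are the counts divided by 239.
Repeatedly combine the two least-probable nodes; the expected code length is the sum of the merged weights.
merge 2/239 + 5/239 → 7/239
merge 6/239 + 7/239 → 13/239
merge 13/239 + 19/239 → 32/239
merge 32/239 + 42/239 → 74/239
merge 53/239 + 56/239 → 109/239
merge 56/239 + 74/239 → 130/239
merge 109/239 + 130/239 → 1
L = 7/239 + 13/239 + 32/239 + 74/239 + 109/239 + 130/239 + 1 = 604/239 ≈ 2.527 bits/symbol.

2.527 bits/symbol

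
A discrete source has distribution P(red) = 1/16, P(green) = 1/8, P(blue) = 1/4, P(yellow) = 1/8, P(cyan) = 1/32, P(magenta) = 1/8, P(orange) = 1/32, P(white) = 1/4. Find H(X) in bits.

2.6875 bits

Each probability is a power of 1/2, so log₂(1/p) is an integer.
H = Σ p·log₂(1/p) = 1/16·4 + 1/8·3 + 1/4·2 + 1/8·3 + 1/32·5 + 1/8·3 + 1/32·5 + 1/4·2 = 2.6875 bits.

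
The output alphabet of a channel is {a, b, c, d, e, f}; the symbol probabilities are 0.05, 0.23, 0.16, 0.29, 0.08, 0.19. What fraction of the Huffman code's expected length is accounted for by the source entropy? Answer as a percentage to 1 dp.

Entropy H = −Σ p log₂ p ≈ 2.3914 bits.
Huffman merges: 1/20+2/25→13/100; 13/100+4/25→29/100; 19/100+23/100→21/50; 29/100+29/100→29/50; 21/50+29/50→1. L = 121/50 ≈ 2.4200.
Efficiency = H/L = 2.3914/2.4200 = 98.8%.

98.8%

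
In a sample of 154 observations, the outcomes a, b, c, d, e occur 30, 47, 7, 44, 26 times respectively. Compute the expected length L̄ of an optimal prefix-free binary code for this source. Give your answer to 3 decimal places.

2.214 bits/symbol

Probabilities are the counts divided by 154.
Repeatedly combine the two least-probable nodes; the expected code length is the sum of the merged weights.
merge 1/22 + 13/77 → 3/14
merge 15/77 + 3/14 → 9/22
merge 2/7 + 47/154 → 13/22
merge 9/22 + 13/22 → 1
L = 3/14 + 9/22 + 13/22 + 1 = 31/14 ≈ 2.214 bits/symbol.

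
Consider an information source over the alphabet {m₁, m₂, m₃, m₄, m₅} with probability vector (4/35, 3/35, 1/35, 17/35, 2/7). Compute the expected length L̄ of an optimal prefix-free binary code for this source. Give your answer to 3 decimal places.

1.857 bits/symbol

Repeatedly combine the two least-probable nodes; the expected code length is the sum of the merged weights.
merge 1/35 + 3/35 → 4/35
merge 4/35 + 4/35 → 8/35
merge 8/35 + 2/7 → 18/35
merge 17/35 + 18/35 → 1
L = 4/35 + 8/35 + 18/35 + 1 = 13/7 ≈ 1.857 bits/symbol.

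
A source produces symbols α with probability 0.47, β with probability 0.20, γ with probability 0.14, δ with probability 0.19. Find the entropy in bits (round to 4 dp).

H = −Σ pᵢ log₂ pᵢ.
−0.47·log₂(0.47) = 0.5120
−0.20·log₂(0.20) = 0.4644
−0.14·log₂(0.14) = 0.3971
−0.19·log₂(0.19) = 0.4552
Sum ≈ 1.8287 → 1.8287 bits.

1.8287 bits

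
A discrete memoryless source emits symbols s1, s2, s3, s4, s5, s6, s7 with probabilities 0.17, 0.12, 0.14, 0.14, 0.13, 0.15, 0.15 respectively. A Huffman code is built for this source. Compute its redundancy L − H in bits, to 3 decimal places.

Entropy H = −Σ p log₂ p ≈ 2.7996 bits.
Huffman merges: 3/25+13/100→1/4; 7/50+7/50→7/25; 3/20+3/20→3/10; 17/100+1/4→21/50; 7/25+3/10→29/50; 21/50+29/50→1. L = 283/100 ≈ 2.8300.
L − H = 2.8300 − 2.7996 = 0.030 bits.

0.030 bits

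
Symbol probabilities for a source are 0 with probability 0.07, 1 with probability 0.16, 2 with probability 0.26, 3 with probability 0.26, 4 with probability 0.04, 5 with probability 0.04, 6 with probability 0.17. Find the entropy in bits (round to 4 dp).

2.5082 bits

H = −Σ pᵢ log₂ pᵢ.
−0.07·log₂(0.07) = 0.2686
−0.16·log₂(0.16) = 0.4230
−0.26·log₂(0.26) = 0.5053
−0.26·log₂(0.26) = 0.5053
−0.04·log₂(0.04) = 0.1858
−0.04·log₂(0.04) = 0.1858
−0.17·log₂(0.17) = 0.4346
Sum ≈ 2.5082 → 2.5082 bits.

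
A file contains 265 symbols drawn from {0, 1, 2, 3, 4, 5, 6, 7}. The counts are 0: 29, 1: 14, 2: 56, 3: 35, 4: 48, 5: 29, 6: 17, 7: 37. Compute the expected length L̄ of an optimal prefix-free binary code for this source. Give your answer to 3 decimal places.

Probabilities are the counts divided by 265.
Repeatedly combine the two least-probable nodes; the expected code length is the sum of the merged weights.
merge 14/265 + 17/265 → 31/265
merge 29/265 + 29/265 → 58/265
merge 31/265 + 7/53 → 66/265
merge 37/265 + 48/265 → 17/53
merge 56/265 + 58/265 → 114/265
merge 66/265 + 17/53 → 151/265
merge 114/265 + 151/265 → 1
L = 31/265 + 58/265 + 66/265 + 17/53 + 114/265 + 151/265 + 1 = 154/53 ≈ 2.906 bits/symbol.

2.906 bits/symbol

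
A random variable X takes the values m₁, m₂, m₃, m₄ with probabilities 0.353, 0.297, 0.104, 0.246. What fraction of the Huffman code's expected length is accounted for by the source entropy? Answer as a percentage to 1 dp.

94.5%

Entropy H = −Σ p log₂ p ≈ 1.8878 bits.
Huffman merges: 13/125+123/500→7/20; 297/1000+7/20→647/1000; 353/1000+647/1000→1. L = 1997/1000 ≈ 1.9970.
Efficiency = H/L = 1.8878/1.9970 = 94.5%.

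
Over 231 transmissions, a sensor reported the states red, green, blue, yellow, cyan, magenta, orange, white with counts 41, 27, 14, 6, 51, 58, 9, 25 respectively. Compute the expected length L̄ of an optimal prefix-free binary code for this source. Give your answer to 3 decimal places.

Probabilities are the counts divided by 231.
Repeatedly combine the two least-probable nodes; the expected code length is the sum of the merged weights.
merge 2/77 + 3/77 → 5/77
merge 2/33 + 5/77 → 29/231
merge 25/231 + 9/77 → 52/231
merge 29/231 + 41/231 → 10/33
merge 17/77 + 52/231 → 103/231
merge 58/231 + 10/33 → 128/231
merge 103/231 + 128/231 → 1
L = 5/77 + 29/231 + 52/231 + 10/33 + 103/231 + 128/231 + 1 = 628/231 ≈ 2.719 bits/symbol.

2.719 bits/symbol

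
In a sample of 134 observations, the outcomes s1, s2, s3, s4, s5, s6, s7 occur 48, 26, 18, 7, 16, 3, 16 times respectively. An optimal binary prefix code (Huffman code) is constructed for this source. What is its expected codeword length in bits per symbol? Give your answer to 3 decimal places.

Probabilities are the counts divided by 134.
Repeatedly combine the two least-probable nodes; the expected code length is the sum of the merged weights.
merge 3/134 + 7/134 → 5/67
merge 5/67 + 8/67 → 13/67
merge 8/67 + 9/67 → 17/67
merge 13/67 + 13/67 → 26/67
merge 17/67 + 24/67 → 41/67
merge 26/67 + 41/67 → 1
L = 5/67 + 13/67 + 17/67 + 26/67 + 41/67 + 1 = 169/67 ≈ 2.522 bits/symbol.

2.522 bits/symbol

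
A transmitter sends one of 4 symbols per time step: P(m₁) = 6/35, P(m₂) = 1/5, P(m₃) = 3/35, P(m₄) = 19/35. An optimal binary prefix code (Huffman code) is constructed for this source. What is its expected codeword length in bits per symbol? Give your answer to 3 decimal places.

1.714 bits/symbol

Repeatedly combine the two least-probable nodes; the expected code length is the sum of the merged weights.
merge 3/35 + 6/35 → 9/35
merge 1/5 + 9/35 → 16/35
merge 16/35 + 19/35 → 1
L = 9/35 + 16/35 + 1 = 12/7 ≈ 1.714 bits/symbol.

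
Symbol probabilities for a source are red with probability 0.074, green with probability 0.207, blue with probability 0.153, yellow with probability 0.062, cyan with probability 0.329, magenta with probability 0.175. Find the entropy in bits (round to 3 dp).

H = −Σ pᵢ log₂ pᵢ.
−0.074·log₂(0.074) = 0.2780
−0.207·log₂(0.207) = 0.4704
−0.153·log₂(0.153) = 0.4144
−0.062·log₂(0.062) = 0.2487
−0.329·log₂(0.329) = 0.5277
−0.175·log₂(0.175) = 0.4401
Sum ≈ 2.3792 → 2.379 bits.

2.379 bits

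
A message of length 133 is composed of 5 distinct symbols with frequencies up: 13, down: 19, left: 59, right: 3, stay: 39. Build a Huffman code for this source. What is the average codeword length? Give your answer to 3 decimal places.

1.940 bits/symbol

Probabilities are the counts divided by 133.
Repeatedly combine the two least-probable nodes; the expected code length is the sum of the merged weights.
merge 3/133 + 13/133 → 16/133
merge 16/133 + 1/7 → 5/19
merge 5/19 + 39/133 → 74/133
merge 59/133 + 74/133 → 1
L = 16/133 + 5/19 + 74/133 + 1 = 258/133 ≈ 1.940 bits/symbol.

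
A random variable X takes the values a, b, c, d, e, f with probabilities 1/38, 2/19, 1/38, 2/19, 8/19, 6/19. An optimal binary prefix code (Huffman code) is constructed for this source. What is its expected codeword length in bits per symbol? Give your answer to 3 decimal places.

2.053 bits/symbol

Repeatedly combine the two least-probable nodes; the expected code length is the sum of the merged weights.
merge 1/38 + 1/38 → 1/19
merge 1/19 + 2/19 → 3/19
merge 2/19 + 3/19 → 5/19
merge 5/19 + 6/19 → 11/19
merge 8/19 + 11/19 → 1
L = 1/19 + 3/19 + 5/19 + 11/19 + 1 = 39/19 ≈ 2.053 bits/symbol.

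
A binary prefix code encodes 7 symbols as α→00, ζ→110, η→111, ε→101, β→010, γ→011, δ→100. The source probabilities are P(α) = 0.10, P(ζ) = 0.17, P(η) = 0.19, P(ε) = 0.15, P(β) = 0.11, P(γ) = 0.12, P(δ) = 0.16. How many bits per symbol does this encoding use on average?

L̄ = Σ pᵢ·ℓᵢ = 0.10·2 + 0.17·3 + 0.19·3 + 0.15·3 + 0.11·3 + 0.12·3 + 0.16·3 = 2.9 bits/symbol.

2.9 bits/symbol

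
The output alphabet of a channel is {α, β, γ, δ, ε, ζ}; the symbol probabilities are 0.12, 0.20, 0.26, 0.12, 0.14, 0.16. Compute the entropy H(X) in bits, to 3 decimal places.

H = −Σ pᵢ log₂ pᵢ.
−0.12·log₂(0.12) = 0.3671
−0.20·log₂(0.20) = 0.4644
−0.26·log₂(0.26) = 0.5053
−0.12·log₂(0.12) = 0.3671
−0.14·log₂(0.14) = 0.3971
−0.16·log₂(0.16) = 0.4230
Sum ≈ 2.5239 → 2.524 bits.

2.524 bits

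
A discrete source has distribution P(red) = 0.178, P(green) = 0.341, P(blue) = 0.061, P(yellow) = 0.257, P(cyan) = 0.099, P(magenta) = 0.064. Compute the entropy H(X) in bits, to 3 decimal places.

2.307 bits

H = −Σ pᵢ log₂ pᵢ.
−0.178·log₂(0.178) = 0.4432
−0.341·log₂(0.341) = 0.5293
−0.061·log₂(0.061) = 0.2461
−0.257·log₂(0.257) = 0.5038
−0.099·log₂(0.099) = 0.3303
−0.064·log₂(0.064) = 0.2538
Sum ≈ 2.3065 → 2.307 bits.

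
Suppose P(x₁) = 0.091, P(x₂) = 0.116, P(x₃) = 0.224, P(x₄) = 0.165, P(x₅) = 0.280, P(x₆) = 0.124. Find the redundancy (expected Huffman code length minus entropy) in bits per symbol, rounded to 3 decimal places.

Entropy H = −Σ p log₂ p ≈ 2.4752 bits.
Huffman merges: 91/1000+29/250→207/1000; 31/250+33/200→289/1000; 207/1000+28/125→431/1000; 7/25+289/1000→569/1000; 431/1000+569/1000→1. L = 312/125 ≈ 2.4960.
L − H = 2.4960 − 2.4752 = 0.021 bits.

0.021 bits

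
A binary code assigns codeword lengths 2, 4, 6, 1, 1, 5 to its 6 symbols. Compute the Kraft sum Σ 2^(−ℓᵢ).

1.359375

With common denominator 2^6 = 64: Σ 2^(−ℓᵢ) = 16/64 + 4/64 + 1/64 + 32/64 + 32/64 + 2/64 = 87/64 = 1.359375.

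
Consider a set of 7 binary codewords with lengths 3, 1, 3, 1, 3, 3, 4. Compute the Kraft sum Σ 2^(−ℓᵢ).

1.5625

With common denominator 2^4 = 16: Σ 2^(−ℓᵢ) = 2/16 + 8/16 + 2/16 + 8/16 + 2/16 + 2/16 + 1/16 = 25/16 = 1.5625.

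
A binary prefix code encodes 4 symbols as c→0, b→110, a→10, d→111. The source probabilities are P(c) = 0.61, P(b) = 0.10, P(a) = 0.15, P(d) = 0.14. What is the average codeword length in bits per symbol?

1.63 bits/symbol

L̄ = Σ pᵢ·ℓᵢ = 0.61·1 + 0.10·3 + 0.15·2 + 0.14·3 = 1.63 bits/symbol.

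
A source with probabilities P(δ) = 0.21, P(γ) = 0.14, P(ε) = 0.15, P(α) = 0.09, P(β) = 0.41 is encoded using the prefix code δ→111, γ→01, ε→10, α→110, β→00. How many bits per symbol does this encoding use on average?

L̄ = Σ pᵢ·ℓᵢ = 0.21·3 + 0.14·2 + 0.15·2 + 0.09·3 + 0.41·2 = 2.3 bits/symbol.

2.3 bits/symbol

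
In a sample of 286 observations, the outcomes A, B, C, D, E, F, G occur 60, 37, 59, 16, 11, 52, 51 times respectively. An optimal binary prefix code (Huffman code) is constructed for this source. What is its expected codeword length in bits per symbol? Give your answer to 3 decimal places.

Probabilities are the counts divided by 286.
Repeatedly combine the two least-probable nodes; the expected code length is the sum of the merged weights.
merge 1/26 + 8/143 → 27/286
merge 27/286 + 37/286 → 32/143
merge 51/286 + 2/11 → 103/286
merge 59/286 + 30/143 → 119/286
merge 32/143 + 103/286 → 167/286
merge 119/286 + 167/286 → 1
L = 27/286 + 32/143 + 103/286 + 119/286 + 167/286 + 1 = 383/143 ≈ 2.678 bits/symbol.

2.678 bits/symbol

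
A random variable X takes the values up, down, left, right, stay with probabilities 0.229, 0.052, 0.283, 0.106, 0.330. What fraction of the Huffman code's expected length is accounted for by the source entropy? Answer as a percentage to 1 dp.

Entropy H = −Σ p log₂ p ≈ 2.0952 bits.
Huffman merges: 13/250+53/500→79/500; 79/500+229/1000→387/1000; 283/1000+33/100→613/1000; 387/1000+613/1000→1. L = 1079/500 ≈ 2.1580.
Efficiency = H/L = 2.0952/2.1580 = 97.1%.

97.1%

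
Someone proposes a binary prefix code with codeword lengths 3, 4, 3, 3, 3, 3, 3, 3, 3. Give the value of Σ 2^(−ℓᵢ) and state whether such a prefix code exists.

With common denominator 2^4 = 16: Σ 2^(−ℓᵢ) = 2/16 + 1/16 + 2/16 + 2/16 + 2/16 + 2/16 + 2/16 + 2/16 + 2/16 = 17/16 = 1.0625.
Kraft's inequality requires Σ ≤ 1; here Σ = 1.0625 > 1, so no such prefix code exists.

1.0625; no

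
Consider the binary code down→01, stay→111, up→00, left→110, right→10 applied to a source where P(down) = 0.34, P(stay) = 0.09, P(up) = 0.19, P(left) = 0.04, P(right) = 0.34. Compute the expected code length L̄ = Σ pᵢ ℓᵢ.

L̄ = Σ pᵢ·ℓᵢ = 0.34·2 + 0.09·3 + 0.19·2 + 0.04·3 + 0.34·2 = 2.13 bits/symbol.

2.13 bits/symbol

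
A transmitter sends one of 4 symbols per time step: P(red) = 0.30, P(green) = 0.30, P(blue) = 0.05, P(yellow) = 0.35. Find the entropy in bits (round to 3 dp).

H = −Σ pᵢ log₂ pᵢ.
−0.30·log₂(0.30) = 0.5211
−0.30·log₂(0.30) = 0.5211
−0.05·log₂(0.05) = 0.2161
−0.35·log₂(0.35) = 0.5301
Sum ≈ 1.7884 → 1.788 bits.

1.788 bits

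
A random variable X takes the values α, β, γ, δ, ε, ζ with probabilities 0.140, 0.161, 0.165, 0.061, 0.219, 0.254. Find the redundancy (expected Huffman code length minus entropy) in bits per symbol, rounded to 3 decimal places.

Entropy H = −Σ p log₂ p ≈ 2.4784 bits.
Huffman merges: 61/1000+7/50→201/1000; 161/1000+33/200→163/500; 201/1000+219/1000→21/50; 127/500+163/500→29/50; 21/50+29/50→1. L = 2527/1000 ≈ 2.5270.
L − H = 2.5270 − 2.4784 = 0.049 bits.

0.049 bits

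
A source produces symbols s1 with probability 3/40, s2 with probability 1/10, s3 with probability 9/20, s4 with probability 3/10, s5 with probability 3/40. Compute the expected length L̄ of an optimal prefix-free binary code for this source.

1.95 bits/symbol

Repeatedly combine the two least-probable nodes; the expected code length is the sum of the merged weights.
merge 3/40 + 3/40 → 3/20
merge 1/10 + 3/20 → 1/4
merge 1/4 + 3/10 → 11/20
merge 9/20 + 11/20 → 1
L = 3/20 + 1/4 + 11/20 + 1 = 39/20 = 1.95 bits/symbol.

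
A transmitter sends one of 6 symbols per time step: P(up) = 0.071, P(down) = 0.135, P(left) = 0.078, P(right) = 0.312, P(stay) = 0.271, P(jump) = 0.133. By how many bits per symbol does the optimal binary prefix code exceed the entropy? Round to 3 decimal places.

0.047 bits

Entropy H = −Σ p log₂ p ≈ 2.3699 bits.
Huffman merges: 71/1000+39/500→149/1000; 133/1000+27/200→67/250; 149/1000+67/250→417/1000; 271/1000+39/125→583/1000; 417/1000+583/1000→1. L = 2417/1000 ≈ 2.4170.
L − H = 2.4170 − 2.3699 = 0.047 bits.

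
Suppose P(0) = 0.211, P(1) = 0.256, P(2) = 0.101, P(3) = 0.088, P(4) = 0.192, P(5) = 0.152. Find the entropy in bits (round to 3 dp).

2.490 bits

H = −Σ pᵢ log₂ pᵢ.
−0.211·log₂(0.211) = 0.4736
−0.256·log₂(0.256) = 0.5032
−0.101·log₂(0.101) = 0.3341
−0.088·log₂(0.088) = 0.3086
−0.192·log₂(0.192) = 0.4571
−0.152·log₂(0.152) = 0.4131
Sum ≈ 2.4897 → 2.490 bits.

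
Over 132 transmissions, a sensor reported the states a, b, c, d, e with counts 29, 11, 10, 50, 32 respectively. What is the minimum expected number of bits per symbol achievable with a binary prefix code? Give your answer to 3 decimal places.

2.159 bits/symbol

Probabilities are the counts divided by 132.
Repeatedly combine the two least-probable nodes; the expected code length is the sum of the merged weights.
merge 5/66 + 1/12 → 7/44
merge 7/44 + 29/132 → 25/66
merge 8/33 + 25/66 → 41/66
merge 25/66 + 41/66 → 1
L = 7/44 + 25/66 + 41/66 + 1 = 95/44 ≈ 2.159 bits/symbol.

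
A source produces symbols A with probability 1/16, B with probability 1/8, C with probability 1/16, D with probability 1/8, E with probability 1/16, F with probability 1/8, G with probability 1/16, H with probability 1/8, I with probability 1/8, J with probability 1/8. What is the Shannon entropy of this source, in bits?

Each probability is a power of 1/2, so log₂(1/p) is an integer.
H = Σ p·log₂(1/p) = 1/16·4 + 1/8·3 + 1/16·4 + 1/8·3 + 1/16·4 + 1/8·3 + 1/16·4 + 1/8·3 + 1/8·3 + 1/8·3 = 3.25 bits.

3.25 bits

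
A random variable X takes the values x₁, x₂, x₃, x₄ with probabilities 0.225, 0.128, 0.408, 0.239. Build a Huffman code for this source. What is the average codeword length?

Repeatedly combine the two least-probable nodes; the expected code length is the sum of the merged weights.
merge 16/125 + 9/40 → 353/1000
merge 239/1000 + 353/1000 → 74/125
merge 51/125 + 74/125 → 1
L = 353/1000 + 74/125 + 1 = 389/200 = 1.945 bits/symbol.

1.945 bits/symbol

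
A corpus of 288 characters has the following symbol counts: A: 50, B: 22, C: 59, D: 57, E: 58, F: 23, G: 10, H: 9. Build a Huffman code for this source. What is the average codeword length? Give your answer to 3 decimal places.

2.802 bits/symbol

Probabilities are the counts divided by 288.
Repeatedly combine the two least-probable nodes; the expected code length is the sum of the merged weights.
merge 1/32 + 5/144 → 19/288
merge 19/288 + 11/144 → 41/288
merge 23/288 + 41/288 → 2/9
merge 25/144 + 19/96 → 107/288
merge 29/144 + 59/288 → 13/32
merge 2/9 + 107/288 → 19/32
merge 13/32 + 19/32 → 1
L = 19/288 + 41/288 + 2/9 + 107/288 + 13/32 + 19/32 + 1 = 269/96 ≈ 2.802 bits/symbol.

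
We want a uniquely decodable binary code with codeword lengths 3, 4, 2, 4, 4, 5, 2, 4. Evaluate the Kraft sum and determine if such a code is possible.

0.90625; yes

With common denominator 2^5 = 32: Σ 2^(−ℓᵢ) = 4/32 + 2/32 + 8/32 + 2/32 + 2/32 + 1/32 + 8/32 + 2/32 = 29/32 = 0.90625.
Kraft's inequality requires Σ ≤ 1; here Σ = 0.90625 ≤ 1, so such a prefix code exists.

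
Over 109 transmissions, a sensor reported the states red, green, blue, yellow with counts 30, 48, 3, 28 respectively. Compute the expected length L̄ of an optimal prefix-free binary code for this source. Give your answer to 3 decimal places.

1.844 bits/symbol

Probabilities are the counts divided by 109.
Repeatedly combine the two least-probable nodes; the expected code length is the sum of the merged weights.
merge 3/109 + 28/109 → 31/109
merge 30/109 + 31/109 → 61/109
merge 48/109 + 61/109 → 1
L = 31/109 + 61/109 + 1 = 201/109 ≈ 1.844 bits/symbol.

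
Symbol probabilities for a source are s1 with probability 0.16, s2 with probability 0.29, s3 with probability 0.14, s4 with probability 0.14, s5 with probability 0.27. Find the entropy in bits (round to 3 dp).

2.245 bits

H = −Σ pᵢ log₂ pᵢ.
−0.16·log₂(0.16) = 0.4230
−0.29·log₂(0.29) = 0.5179
−0.14·log₂(0.14) = 0.3971
−0.14·log₂(0.14) = 0.3971
−0.27·log₂(0.27) = 0.5100
Sum ≈ 2.2452 → 2.245 bits.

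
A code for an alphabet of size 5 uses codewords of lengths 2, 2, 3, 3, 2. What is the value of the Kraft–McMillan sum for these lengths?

1

With common denominator 2^3 = 8: Σ 2^(−ℓᵢ) = 2/8 + 2/8 + 1/8 + 1/8 + 2/8 = 8/8 = 1.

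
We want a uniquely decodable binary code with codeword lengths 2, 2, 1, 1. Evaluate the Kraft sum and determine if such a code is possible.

1.5; no

With common denominator 2^2 = 4: Σ 2^(−ℓᵢ) = 1/4 + 1/4 + 2/4 + 2/4 = 6/4 = 1.5.
Kraft's inequality requires Σ ≤ 1; here Σ = 1.5 > 1, so no such prefix code exists.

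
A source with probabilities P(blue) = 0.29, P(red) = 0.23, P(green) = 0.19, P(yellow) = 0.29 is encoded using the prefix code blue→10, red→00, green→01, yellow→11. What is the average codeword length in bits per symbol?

2 bits/symbol

L̄ = Σ pᵢ·ℓᵢ = 0.29·2 + 0.23·2 + 0.19·2 + 0.29·2 = 2 bits/symbol.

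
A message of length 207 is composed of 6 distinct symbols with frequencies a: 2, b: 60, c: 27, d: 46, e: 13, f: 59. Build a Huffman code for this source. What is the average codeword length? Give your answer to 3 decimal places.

2.275 bits/symbol

Probabilities are the counts divided by 207.
Repeatedly combine the two least-probable nodes; the expected code length is the sum of the merged weights.
merge 2/207 + 13/207 → 5/69
merge 5/69 + 3/23 → 14/69
merge 14/69 + 2/9 → 88/207
merge 59/207 + 20/69 → 119/207
merge 88/207 + 119/207 → 1
L = 5/69 + 14/69 + 88/207 + 119/207 + 1 = 157/69 ≈ 2.275 bits/symbol.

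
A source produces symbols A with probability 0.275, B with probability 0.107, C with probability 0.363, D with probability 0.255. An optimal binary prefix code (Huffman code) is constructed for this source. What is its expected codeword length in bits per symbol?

Repeatedly combine the two least-probable nodes; the expected code length is the sum of the merged weights.
merge 107/1000 + 51/200 → 181/500
merge 11/40 + 181/500 → 637/1000
merge 363/1000 + 637/1000 → 1
L = 181/500 + 637/1000 + 1 = 1999/1000 = 1.999 bits/symbol.

1.999 bits/symbol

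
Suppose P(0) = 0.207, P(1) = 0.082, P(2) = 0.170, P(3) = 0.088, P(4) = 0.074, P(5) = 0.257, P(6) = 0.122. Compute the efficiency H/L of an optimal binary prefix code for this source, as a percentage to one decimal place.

Entropy H = −Σ p log₂ p ≈ 2.6614 bits.
Huffman merges: 37/500+41/500→39/250; 11/125+61/500→21/100; 39/250+17/100→163/500; 207/1000+21/100→417/1000; 257/1000+163/500→583/1000; 417/1000+583/1000→1. L = 673/250 ≈ 2.6920.
Efficiency = H/L = 2.6614/2.6920 = 98.9%.

98.9%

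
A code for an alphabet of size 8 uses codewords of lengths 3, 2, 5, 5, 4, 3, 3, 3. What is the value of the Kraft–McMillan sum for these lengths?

With common denominator 2^5 = 32: Σ 2^(−ℓᵢ) = 4/32 + 8/32 + 1/32 + 1/32 + 2/32 + 4/32 + 4/32 + 4/32 = 28/32 = 0.875.

0.875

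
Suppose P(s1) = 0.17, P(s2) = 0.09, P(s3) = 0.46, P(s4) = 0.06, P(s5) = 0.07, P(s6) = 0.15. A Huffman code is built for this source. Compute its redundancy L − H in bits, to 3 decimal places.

0.025 bits

Entropy H = −Σ p log₂ p ≈ 2.1852 bits.
Huffman merges: 3/50+7/100→13/100; 9/100+13/100→11/50; 3/20+17/100→8/25; 11/50+8/25→27/50; 23/50+27/50→1. L = 221/100 ≈ 2.2100.
L − H = 2.2100 − 2.1852 = 0.025 bits.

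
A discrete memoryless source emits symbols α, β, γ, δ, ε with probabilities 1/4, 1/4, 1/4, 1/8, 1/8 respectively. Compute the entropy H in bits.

2.25 bits

Each probability is a power of 1/2, so log₂(1/p) is an integer.
H = Σ p·log₂(1/p) = 1/4·2 + 1/4·2 + 1/4·2 + 1/8·3 + 1/8·3 = 2.25 bits.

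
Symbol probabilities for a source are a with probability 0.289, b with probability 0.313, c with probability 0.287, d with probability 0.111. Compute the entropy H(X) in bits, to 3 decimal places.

H = −Σ pᵢ log₂ pᵢ.
−0.289·log₂(0.289) = 0.5176
−0.313·log₂(0.313) = 0.5245
−0.287·log₂(0.287) = 0.5169
−0.111·log₂(0.111) = 0.3520
Sum ≈ 1.9109 → 1.911 bits.

1.911 bits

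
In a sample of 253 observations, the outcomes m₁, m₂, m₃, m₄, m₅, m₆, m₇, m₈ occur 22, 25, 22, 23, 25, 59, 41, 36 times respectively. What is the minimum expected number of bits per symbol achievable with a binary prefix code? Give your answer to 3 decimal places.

Probabilities are the counts divided by 253.
Repeatedly combine the two least-probable nodes; the expected code length is the sum of the merged weights.
merge 2/23 + 2/23 → 4/23
merge 1/11 + 25/253 → 48/253
merge 25/253 + 36/253 → 61/253
merge 41/253 + 4/23 → 85/253
merge 48/253 + 59/253 → 107/253
merge 61/253 + 85/253 → 146/253
merge 107/253 + 146/253 → 1
L = 4/23 + 48/253 + 61/253 + 85/253 + 107/253 + 146/253 + 1 = 744/253 ≈ 2.941 bits/symbol.

2.941 bits/symbol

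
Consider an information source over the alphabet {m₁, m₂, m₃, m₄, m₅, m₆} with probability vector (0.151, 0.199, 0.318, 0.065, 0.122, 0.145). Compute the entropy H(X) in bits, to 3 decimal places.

H = −Σ pᵢ log₂ pᵢ.
−0.151·log₂(0.151) = 0.4118
−0.199·log₂(0.199) = 0.4635
−0.318·log₂(0.318) = 0.5256
−0.065·log₂(0.065) = 0.2563
−0.122·log₂(0.122) = 0.3703
−0.145·log₂(0.145) = 0.4040
Sum ≈ 2.4315 → 2.432 bits.

2.432 bits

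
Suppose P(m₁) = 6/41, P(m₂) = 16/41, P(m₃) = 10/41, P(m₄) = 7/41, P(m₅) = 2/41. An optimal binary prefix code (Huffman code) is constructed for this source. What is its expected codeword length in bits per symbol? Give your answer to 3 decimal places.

2.171 bits/symbol

Repeatedly combine the two least-probable nodes; the expected code length is the sum of the merged weights.
merge 2/41 + 6/41 → 8/41
merge 7/41 + 8/41 → 15/41
merge 10/41 + 15/41 → 25/41
merge 16/41 + 25/41 → 1
L = 8/41 + 15/41 + 25/41 + 1 = 89/41 ≈ 2.171 bits/symbol.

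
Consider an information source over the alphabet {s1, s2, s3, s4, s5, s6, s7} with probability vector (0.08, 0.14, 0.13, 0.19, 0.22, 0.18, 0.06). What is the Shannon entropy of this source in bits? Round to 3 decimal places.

H = −Σ pᵢ log₂ pᵢ.
−0.08·log₂(0.08) = 0.2915
−0.14·log₂(0.14) = 0.3971
−0.13·log₂(0.13) = 0.3826
−0.19·log₂(0.19) = 0.4552
−0.22·log₂(0.22) = 0.4806
−0.18·log₂(0.18) = 0.4453
−0.06·log₂(0.06) = 0.2435
Sum ≈ 2.6959 → 2.696 bits.

2.696 bits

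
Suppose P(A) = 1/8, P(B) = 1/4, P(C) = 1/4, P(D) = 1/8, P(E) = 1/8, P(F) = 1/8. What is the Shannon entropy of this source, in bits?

Each probability is a power of 1/2, so log₂(1/p) is an integer.
H = Σ p·log₂(1/p) = 1/8·3 + 1/4·2 + 1/4·2 + 1/8·3 + 1/8·3 + 1/8·3 = 2.5 bits.

2.5 bits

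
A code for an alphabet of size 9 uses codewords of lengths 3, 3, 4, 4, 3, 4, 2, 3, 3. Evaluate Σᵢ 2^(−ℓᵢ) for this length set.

1.0625

With common denominator 2^4 = 16: Σ 2^(−ℓᵢ) = 2/16 + 2/16 + 1/16 + 1/16 + 2/16 + 1/16 + 4/16 + 2/16 + 2/16 = 17/16 = 1.0625.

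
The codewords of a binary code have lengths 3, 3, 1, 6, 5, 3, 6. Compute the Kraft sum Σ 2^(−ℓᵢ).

0.9375

With common denominator 2^6 = 64: Σ 2^(−ℓᵢ) = 8/64 + 8/64 + 32/64 + 1/64 + 2/64 + 8/64 + 1/64 = 60/64 = 0.9375.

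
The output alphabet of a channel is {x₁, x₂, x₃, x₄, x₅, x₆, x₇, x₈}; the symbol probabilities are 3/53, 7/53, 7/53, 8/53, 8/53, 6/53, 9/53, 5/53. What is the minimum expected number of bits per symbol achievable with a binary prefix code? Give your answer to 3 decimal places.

2.981 bits/symbol

Repeatedly combine the two least-probable nodes; the expected code length is the sum of the merged weights.
merge 3/53 + 5/53 → 8/53
merge 6/53 + 7/53 → 13/53
merge 7/53 + 8/53 → 15/53
merge 8/53 + 8/53 → 16/53
merge 9/53 + 13/53 → 22/53
merge 15/53 + 16/53 → 31/53
merge 22/53 + 31/53 → 1
L = 8/53 + 13/53 + 15/53 + 16/53 + 22/53 + 31/53 + 1 = 158/53 ≈ 2.981 bits/symbol.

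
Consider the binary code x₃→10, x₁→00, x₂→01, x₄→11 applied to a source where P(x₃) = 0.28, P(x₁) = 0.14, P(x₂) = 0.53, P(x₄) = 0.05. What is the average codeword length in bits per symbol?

2 bits/symbol

L̄ = Σ pᵢ·ℓᵢ = 0.28·2 + 0.14·2 + 0.53·2 + 0.05·2 = 2 bits/symbol.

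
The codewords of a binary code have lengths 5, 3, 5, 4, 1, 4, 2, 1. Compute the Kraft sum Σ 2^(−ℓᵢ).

With common denominator 2^5 = 32: Σ 2^(−ℓᵢ) = 1/32 + 4/32 + 1/32 + 2/32 + 16/32 + 2/32 + 8/32 + 16/32 = 50/32 = 1.5625.

1.5625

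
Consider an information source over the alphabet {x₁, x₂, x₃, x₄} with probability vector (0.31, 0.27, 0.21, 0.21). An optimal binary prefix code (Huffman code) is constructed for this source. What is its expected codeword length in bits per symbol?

Repeatedly combine the two least-probable nodes; the expected code length is the sum of the merged weights.
merge 21/100 + 21/100 → 21/50
merge 27/100 + 31/100 → 29/50
merge 21/50 + 29/50 → 1
L = 21/50 + 29/50 + 1 = 2 bits/symbol.

2 bits/symbol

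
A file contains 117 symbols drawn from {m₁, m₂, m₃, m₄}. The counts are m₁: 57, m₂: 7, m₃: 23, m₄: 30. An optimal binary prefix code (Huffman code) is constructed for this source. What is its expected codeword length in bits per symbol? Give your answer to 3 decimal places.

1.769 bits/symbol

Probabilities are the counts divided by 117.
Repeatedly combine the two least-probable nodes; the expected code length is the sum of the merged weights.
merge 7/117 + 23/117 → 10/39
merge 10/39 + 10/39 → 20/39
merge 19/39 + 20/39 → 1
L = 10/39 + 20/39 + 1 = 23/13 ≈ 1.769 bits/symbol.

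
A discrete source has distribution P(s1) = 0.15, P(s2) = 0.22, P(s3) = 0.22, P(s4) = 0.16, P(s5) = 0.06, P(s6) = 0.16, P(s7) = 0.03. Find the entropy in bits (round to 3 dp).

2.613 bits

H = −Σ pᵢ log₂ pᵢ.
−0.15·log₂(0.15) = 0.4105
−0.22·log₂(0.22) = 0.4806
−0.22·log₂(0.22) = 0.4806
−0.16·log₂(0.16) = 0.4230
−0.06·log₂(0.06) = 0.2435
−0.16·log₂(0.16) = 0.4230
−0.03·log₂(0.03) = 0.1518
Sum ≈ 2.6130 → 2.613 bits.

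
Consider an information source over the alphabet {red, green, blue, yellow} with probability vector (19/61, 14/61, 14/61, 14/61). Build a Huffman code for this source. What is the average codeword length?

2 bits/symbol

Repeatedly combine the two least-probable nodes; the expected code length is the sum of the merged weights.
merge 14/61 + 14/61 → 28/61
merge 14/61 + 19/61 → 33/61
merge 28/61 + 33/61 → 1
L = 28/61 + 33/61 + 1 = 2 bits/symbol.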